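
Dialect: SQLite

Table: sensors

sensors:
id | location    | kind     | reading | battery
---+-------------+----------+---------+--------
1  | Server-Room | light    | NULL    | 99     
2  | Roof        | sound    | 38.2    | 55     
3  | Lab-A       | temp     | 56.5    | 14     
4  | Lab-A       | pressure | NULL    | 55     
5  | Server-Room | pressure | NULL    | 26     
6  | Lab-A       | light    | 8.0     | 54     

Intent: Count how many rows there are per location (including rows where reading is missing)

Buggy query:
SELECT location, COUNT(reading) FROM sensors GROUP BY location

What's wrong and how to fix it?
Bug: COUNT(reading) skips NULLs, so groups with missing reading are undercounted

Fix: Replace COUNT(reading) with COUNT(*)

Corrected query:
SELECT location, COUNT(*) FROM sensors GROUP BY location

Result:
location    | COUNT(*)
------------+---------
Lab-A       | 3       
Roof        | 1       
Server-Room | 2       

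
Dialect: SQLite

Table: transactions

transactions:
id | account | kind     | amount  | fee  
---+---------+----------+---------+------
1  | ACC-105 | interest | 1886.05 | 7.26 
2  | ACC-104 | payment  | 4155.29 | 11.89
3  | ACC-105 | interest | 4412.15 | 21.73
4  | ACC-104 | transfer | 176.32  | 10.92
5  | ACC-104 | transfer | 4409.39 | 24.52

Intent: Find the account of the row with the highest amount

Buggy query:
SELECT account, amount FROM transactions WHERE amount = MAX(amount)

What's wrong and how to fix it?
Bug: MAX(amount) is an aggregate and cannot be used directly in WHERE

Fix: Wrap MAX in a scalar subquery so WHERE compares against a single value

Corrected query:
SELECT account, amount FROM transactions WHERE amount = (SELECT MAX(amount) FROM transactions)

Result:
account | amount 
--------+--------
ACC-105 | 4412.15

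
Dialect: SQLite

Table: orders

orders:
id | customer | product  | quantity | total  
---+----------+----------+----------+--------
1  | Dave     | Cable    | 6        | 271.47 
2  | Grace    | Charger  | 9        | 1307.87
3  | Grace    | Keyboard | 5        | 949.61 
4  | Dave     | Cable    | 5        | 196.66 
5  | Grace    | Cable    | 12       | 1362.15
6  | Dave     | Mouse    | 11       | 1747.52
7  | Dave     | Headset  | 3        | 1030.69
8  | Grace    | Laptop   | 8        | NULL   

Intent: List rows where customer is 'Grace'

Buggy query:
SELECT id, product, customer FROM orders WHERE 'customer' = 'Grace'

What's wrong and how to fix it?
Bug: Single quotes denote string literals in SQL; the column name is being compared as a constant string

Fix: Remove the quotes around the column name (or use double quotes for an identifier)

Corrected query:
SELECT id, product, customer FROM orders WHERE customer = 'Grace'

Result:
id | product  | customer
---+----------+---------
2  | Charger  | Grace   
3  | Keyboard | Grace   
5  | Cable    | Grace   
8  | Laptop   | Grace   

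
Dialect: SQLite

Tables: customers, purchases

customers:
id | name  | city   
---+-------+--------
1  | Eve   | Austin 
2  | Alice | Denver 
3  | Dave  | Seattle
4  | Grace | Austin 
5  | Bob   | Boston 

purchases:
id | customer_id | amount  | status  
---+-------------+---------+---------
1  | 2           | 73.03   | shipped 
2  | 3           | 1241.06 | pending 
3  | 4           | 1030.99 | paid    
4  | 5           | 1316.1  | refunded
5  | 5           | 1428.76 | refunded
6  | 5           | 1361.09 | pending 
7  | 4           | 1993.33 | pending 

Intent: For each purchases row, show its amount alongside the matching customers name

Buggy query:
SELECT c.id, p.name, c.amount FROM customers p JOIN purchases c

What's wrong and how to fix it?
Bug: Missing join condition: each purchases row is matched to all customers rows instead of just its own

Fix: Specify the join condition linking the foreign key to the parent id

Corrected query:
SELECT c.id, p.name, c.amount FROM customers p JOIN purchases c ON c.customer_id = p.id

Result:
id | name  | amount 
---+-------+--------
1  | Alice | 73.03  
2  | Dave  | 1241.06
3  | Grace | 1030.99
4  | Bob   | 1316.1 
5  | Bob   | 1428.76
6  | Bob   | 1361.09
7  | Grace | 1993.33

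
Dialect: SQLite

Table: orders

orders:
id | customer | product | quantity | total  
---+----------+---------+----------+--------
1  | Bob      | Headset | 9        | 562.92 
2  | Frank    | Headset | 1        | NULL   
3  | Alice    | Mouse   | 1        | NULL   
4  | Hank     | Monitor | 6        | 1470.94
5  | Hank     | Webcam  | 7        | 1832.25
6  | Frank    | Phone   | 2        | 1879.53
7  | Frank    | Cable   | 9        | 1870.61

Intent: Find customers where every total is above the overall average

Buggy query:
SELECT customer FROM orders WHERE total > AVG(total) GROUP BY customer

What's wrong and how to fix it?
Bug: AVG() is an aggregate; it can't sit directly in WHERE

Fix: Use a subquery for AVG and a HAVING MIN(...) filter so the condition holds for every row in the group

Corrected query:
SELECT customer FROM orders GROUP BY customer HAVING MIN(total) > (SELECT AVG(total) FROM orders)

Result:
customer
--------
Frank   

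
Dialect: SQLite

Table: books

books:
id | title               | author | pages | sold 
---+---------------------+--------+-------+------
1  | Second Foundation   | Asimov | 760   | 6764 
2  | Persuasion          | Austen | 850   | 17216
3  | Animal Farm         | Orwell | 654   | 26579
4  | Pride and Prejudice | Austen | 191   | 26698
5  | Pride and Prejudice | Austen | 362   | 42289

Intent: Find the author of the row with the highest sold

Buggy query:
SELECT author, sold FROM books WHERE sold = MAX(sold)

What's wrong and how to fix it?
Bug: MAX(sold) is an aggregate and cannot be used directly in WHERE

Fix: Wrap MAX in a scalar subquery so WHERE compares against a single value

Corrected query:
SELECT author, sold FROM books WHERE sold = (SELECT MAX(sold) FROM books)

Result:
author | sold 
-------+------
Austen | 42289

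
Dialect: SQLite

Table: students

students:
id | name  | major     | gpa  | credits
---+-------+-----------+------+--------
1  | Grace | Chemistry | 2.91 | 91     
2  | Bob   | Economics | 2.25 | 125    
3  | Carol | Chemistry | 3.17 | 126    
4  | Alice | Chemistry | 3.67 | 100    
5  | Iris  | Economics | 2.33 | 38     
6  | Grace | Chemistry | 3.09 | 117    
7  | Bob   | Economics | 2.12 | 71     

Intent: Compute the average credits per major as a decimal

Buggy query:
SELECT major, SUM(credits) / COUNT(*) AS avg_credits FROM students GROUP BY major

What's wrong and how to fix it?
Bug: SUM(credits) and COUNT(*) are both integers; the division truncates the fractional part

Fix: Cast one side to REAL so the division keeps the fractional part

Corrected query:
SELECT major, SUM(credits) * 1.0 / COUNT(*) AS avg_credits FROM students GROUP BY major

Result:
major     | avg_credits
----------+------------
Chemistry | 108.5      
Economics | 78         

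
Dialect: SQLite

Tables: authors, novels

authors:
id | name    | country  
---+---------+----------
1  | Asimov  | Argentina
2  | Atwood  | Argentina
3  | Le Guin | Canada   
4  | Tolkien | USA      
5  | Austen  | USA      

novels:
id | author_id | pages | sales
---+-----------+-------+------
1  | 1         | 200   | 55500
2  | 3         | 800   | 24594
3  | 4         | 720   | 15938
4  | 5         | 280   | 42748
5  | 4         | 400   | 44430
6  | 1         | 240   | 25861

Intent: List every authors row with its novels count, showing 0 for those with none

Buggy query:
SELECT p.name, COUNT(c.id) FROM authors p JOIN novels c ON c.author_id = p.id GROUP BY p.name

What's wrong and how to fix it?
Bug: An inner join excludes parents with zero children

Fix: Switch to LEFT JOIN to retain unmatched parent rows

Corrected query:
SELECT p.name, COUNT(c.id) FROM authors p LEFT JOIN novels c ON c.author_id = p.id GROUP BY p.name

Result:
name    | COUNT(c.id)
--------+------------
Asimov  | 2          
Atwood  | 0          
Austen  | 1          
Le Guin | 1          
Tolkien | 2          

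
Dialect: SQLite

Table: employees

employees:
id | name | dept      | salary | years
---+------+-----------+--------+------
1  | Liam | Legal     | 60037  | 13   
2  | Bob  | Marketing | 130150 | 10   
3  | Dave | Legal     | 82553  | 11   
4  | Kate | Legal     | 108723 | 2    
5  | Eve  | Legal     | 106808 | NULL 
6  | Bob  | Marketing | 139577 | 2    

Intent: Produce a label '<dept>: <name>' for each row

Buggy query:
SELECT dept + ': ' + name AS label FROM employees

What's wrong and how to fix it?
Bug: '+' is numeric addition; on text columns SQLite converts them to 0 instead of concatenating

Fix: Use the || operator for string concatenation

Corrected query:
SELECT dept || ': ' || name AS label FROM employees

Result:
label         
--------------
Legal: Liam   
Marketing: Bob
Legal: Dave   
Legal: Kate   
Legal: Eve    
Marketing: Bob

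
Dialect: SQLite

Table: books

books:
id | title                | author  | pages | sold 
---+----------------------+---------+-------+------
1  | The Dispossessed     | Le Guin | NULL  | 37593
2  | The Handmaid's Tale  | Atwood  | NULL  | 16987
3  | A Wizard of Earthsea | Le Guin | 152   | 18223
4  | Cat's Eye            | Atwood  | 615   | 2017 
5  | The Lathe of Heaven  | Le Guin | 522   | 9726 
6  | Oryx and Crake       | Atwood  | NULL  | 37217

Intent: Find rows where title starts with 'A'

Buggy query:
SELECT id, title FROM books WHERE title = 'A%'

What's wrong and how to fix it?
Bug: '=' compares the literal string including the % character; pattern matching needs LIKE

Fix: Replace '=' with LIKE so 'A%' is treated as a pattern

Corrected query:
SELECT id, title FROM books WHERE title LIKE 'A%'

Result:
id | title               
---+---------------------
3  | A Wizard of Earthsea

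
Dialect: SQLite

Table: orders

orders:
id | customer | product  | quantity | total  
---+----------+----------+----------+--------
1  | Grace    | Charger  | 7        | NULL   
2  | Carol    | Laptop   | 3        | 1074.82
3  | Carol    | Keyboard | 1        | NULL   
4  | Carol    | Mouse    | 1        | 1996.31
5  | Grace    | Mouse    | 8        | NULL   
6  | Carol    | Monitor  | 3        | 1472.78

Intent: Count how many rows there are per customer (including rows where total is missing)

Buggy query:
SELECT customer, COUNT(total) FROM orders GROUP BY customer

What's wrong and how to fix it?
Bug: COUNT(column) counts non-NULL values only; rows with NULL total aren't counted

Fix: Use COUNT(*) to count all rows regardless of NULL

Corrected query:
SELECT customer, COUNT(*) FROM orders GROUP BY customer

Result:
customer | COUNT(*)
---------+---------
Carol    | 4       
Grace    | 2       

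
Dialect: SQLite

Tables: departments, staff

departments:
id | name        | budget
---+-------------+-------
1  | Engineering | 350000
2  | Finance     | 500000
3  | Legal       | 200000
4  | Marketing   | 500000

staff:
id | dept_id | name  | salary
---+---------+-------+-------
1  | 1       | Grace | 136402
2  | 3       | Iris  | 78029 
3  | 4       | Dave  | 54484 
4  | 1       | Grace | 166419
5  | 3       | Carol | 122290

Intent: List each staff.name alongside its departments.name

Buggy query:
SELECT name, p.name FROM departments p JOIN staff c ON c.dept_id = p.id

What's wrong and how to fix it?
Bug: 'name' exists in both joined tables, so the database can't tell which one is meant

Fix: Qualify the column with its table alias (c.name)

Corrected query:
SELECT c.name, p.name FROM departments p JOIN staff c ON c.dept_id = p.id

Result:
name  | name       
------+------------
Grace | Engineering
Iris  | Legal      
Dave  | Marketing  
Grace | Engineering
Carol | Legal      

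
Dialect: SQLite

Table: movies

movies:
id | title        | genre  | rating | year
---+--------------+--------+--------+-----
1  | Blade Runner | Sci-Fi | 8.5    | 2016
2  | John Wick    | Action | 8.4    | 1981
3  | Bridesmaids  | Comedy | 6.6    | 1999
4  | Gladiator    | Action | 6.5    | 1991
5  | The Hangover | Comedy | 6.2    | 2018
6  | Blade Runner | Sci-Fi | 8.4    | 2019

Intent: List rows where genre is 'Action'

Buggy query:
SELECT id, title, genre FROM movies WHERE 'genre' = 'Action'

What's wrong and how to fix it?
Bug: 'genre' in single quotes is a string literal, not the column; the comparison is literal-vs-literal and never true

Fix: Reference the column as genre without single quotes

Corrected query:
SELECT id, title, genre FROM movies WHERE genre = 'Action'

Result:
id | title     | genre 
---+-----------+-------
2  | John Wick | Action
4  | Gladiator | Action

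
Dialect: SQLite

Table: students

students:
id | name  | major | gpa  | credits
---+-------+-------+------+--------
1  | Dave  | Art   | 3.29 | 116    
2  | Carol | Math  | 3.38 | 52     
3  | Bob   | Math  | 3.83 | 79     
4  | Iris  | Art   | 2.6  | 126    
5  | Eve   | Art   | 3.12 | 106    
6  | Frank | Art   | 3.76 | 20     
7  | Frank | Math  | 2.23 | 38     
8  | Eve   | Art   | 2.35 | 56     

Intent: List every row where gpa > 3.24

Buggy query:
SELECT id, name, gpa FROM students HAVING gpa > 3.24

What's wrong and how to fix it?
Bug: HAVING filters the output of aggregation, but this query has no GROUP BY and no aggregate functions, so SQLite rejects it (HAVING clause on a non-aggregate query); the condition here is per row

Fix: Replace HAVING with WHERE since the condition applies to individual rows

Corrected query:
SELECT id, name, gpa FROM students WHERE gpa > 3.24

Result:
id | name  | gpa 
---+-------+-----
1  | Dave  | 3.29
2  | Carol | 3.38
3  | Bob   | 3.83
6  | Frank | 3.76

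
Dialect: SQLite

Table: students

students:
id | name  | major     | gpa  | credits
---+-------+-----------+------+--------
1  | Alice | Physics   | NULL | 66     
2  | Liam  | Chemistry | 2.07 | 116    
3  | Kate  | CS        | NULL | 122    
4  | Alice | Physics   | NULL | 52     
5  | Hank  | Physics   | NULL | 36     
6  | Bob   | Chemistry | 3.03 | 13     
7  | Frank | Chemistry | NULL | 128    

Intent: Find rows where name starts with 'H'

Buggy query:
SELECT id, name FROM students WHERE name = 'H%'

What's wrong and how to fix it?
Bug: Wildcards only work with LIKE; '=' treats '%' as a literal character

Fix: Use LIKE for wildcard pattern matching

Corrected query:
SELECT id, name FROM students WHERE name LIKE 'H%'

Result:
id | name
---+-----
5  | Hank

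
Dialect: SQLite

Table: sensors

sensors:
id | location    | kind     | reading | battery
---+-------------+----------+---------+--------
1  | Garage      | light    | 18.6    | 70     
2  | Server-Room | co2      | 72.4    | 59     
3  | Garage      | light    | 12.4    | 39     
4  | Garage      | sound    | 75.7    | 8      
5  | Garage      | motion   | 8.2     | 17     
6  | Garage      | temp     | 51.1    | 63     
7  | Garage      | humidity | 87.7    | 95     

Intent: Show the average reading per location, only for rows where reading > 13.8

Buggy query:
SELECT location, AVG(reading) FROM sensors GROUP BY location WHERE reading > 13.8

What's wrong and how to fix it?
Bug: WHERE cannot follow GROUP BY

Fix: Move the WHERE clause before GROUP BY

Corrected query:
SELECT location, AVG(reading) FROM sensors WHERE reading > 13.8 GROUP BY location

Result:
location    | AVG(reading)
------------+-------------
Garage      | 58.275      
Server-Room | 72.4        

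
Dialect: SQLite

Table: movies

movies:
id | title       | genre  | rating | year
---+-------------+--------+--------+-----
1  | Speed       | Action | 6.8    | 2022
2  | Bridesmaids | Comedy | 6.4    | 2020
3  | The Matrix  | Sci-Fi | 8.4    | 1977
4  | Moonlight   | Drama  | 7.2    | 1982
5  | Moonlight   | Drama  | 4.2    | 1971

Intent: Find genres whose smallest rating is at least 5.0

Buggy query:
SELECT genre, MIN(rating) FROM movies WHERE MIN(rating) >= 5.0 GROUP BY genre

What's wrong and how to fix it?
Bug: MIN() in WHERE is a misuse of aggregate

Fix: Use HAVING for the per-group MIN condition

Corrected query:
SELECT genre, MIN(rating) FROM movies GROUP BY genre HAVING MIN(rating) >= 5.0

Result:
genre  | MIN(rating)
-------+------------
Action | 6.8        
Comedy | 6.4        
Sci-Fi | 8.4        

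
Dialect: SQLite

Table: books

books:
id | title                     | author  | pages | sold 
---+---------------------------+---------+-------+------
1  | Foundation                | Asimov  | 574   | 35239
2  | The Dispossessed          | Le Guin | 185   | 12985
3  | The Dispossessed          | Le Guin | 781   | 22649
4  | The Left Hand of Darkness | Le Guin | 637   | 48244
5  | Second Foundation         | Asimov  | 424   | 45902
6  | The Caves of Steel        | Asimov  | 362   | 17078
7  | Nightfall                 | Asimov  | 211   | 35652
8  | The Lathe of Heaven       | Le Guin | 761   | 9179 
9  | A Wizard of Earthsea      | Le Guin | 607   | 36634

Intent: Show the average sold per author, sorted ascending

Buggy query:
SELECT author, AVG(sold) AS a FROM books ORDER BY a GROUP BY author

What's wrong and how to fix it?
Bug: ORDER BY appears before GROUP BY; SQL clause order requires GROUP BY first

Fix: Move ORDER BY to the end, after GROUP BY

Corrected query:
SELECT author, AVG(sold) AS a FROM books GROUP BY author ORDER BY a

Result:
author  | a       
--------+---------
Le Guin | 25938.2 
Asimov  | 33467.75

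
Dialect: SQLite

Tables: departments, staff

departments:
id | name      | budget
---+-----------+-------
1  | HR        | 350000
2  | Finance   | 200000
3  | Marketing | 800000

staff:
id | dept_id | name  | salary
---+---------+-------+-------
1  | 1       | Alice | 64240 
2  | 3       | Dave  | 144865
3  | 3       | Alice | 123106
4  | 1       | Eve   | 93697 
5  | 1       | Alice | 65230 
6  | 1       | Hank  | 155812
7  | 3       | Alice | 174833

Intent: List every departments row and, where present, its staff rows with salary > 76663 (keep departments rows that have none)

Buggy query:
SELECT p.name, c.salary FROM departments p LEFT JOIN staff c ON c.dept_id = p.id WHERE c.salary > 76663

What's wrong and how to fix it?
Bug: Filtering c.salary in WHERE discards the NULL rows produced by LEFT JOIN, turning it into an inner join

Fix: Move the right-table condition into the ON clause so unmatched parents are kept

Corrected query:
SELECT p.name, c.salary FROM departments p LEFT JOIN staff c ON c.dept_id = p.id AND c.salary > 76663

Result:
name      | salary
----------+-------
HR        | 93697 
HR        | 155812
Finance   | NULL  
Marketing | 123106
Marketing | 144865
Marketing | 174833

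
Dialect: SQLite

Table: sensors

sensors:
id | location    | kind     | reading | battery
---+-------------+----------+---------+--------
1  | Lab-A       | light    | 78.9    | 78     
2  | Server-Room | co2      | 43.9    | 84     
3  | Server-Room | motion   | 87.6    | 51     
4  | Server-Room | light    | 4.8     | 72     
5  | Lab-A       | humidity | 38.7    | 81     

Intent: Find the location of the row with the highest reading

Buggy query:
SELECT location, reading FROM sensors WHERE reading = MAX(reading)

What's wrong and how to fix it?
Bug: MAX(reading) is an aggregate and cannot be used directly in WHERE

Fix: Use a subquery: WHERE reading = (SELECT MAX(reading) FROM sensors)

Corrected query:
SELECT location, reading FROM sensors WHERE reading = (SELECT MAX(reading) FROM sensors)

Result:
location    | reading
------------+--------
Server-Room | 87.6   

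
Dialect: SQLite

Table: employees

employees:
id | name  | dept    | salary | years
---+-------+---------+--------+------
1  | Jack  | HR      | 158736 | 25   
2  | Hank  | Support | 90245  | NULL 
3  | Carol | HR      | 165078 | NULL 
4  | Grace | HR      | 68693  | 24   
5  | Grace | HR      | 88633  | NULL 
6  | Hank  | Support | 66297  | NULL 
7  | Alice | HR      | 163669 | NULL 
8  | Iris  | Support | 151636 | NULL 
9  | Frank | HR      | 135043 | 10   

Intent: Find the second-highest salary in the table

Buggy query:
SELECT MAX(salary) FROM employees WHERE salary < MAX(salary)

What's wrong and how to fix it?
Bug: MAX(salary) on the right of the comparison is an aggregate-in-WHERE error

Fix: Compute the overall MAX in a subquery, then take MAX of rows below it

Corrected query:
SELECT MAX(salary) FROM employees WHERE salary < (SELECT MAX(salary) FROM employees)

Result:
MAX(salary)
-----------
163669     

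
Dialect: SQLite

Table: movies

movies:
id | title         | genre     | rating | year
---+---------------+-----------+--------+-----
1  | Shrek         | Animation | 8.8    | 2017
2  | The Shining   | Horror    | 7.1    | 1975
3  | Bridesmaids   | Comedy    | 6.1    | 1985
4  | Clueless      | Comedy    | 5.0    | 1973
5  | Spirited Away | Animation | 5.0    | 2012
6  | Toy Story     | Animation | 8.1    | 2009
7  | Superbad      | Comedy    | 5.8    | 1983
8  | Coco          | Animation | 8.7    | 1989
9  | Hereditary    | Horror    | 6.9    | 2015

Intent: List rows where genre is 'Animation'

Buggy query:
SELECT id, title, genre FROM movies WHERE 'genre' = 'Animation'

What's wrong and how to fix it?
Bug: Single quotes denote string literals in SQL; the column name is being compared as a constant string

Fix: Remove the quotes around the column name (or use double quotes for an identifier)

Corrected query:
SELECT id, title, genre FROM movies WHERE genre = 'Animation'

Result:
id | title         | genre    
---+---------------+----------
1  | Shrek         | Animation
5  | Spirited Away | Animation
6  | Toy Story     | Animation
8  | Coco          | Animation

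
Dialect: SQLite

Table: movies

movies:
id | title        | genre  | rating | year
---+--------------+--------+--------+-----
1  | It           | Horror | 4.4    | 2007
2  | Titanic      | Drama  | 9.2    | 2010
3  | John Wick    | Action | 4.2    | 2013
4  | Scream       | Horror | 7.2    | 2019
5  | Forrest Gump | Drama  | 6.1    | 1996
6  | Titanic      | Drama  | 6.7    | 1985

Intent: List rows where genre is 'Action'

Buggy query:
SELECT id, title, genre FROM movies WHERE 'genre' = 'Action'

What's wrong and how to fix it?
Bug: Single quotes denote string literals in SQL; the column name is being compared as a constant string

Fix: Remove the quotes around the column name (or use double quotes for an identifier)

Corrected query:
SELECT id, title, genre FROM movies WHERE genre = 'Action'

Result:
id | title     | genre 
---+-----------+-------
3  | John Wick | Action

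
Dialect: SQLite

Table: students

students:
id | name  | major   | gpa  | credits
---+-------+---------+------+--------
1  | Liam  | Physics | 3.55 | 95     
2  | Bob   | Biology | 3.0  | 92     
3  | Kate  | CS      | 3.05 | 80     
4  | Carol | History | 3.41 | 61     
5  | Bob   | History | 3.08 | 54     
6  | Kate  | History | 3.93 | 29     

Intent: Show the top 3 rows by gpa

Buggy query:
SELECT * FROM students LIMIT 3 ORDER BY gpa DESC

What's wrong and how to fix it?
Bug: LIMIT must come after ORDER BY

Fix: Swap the clauses: ORDER BY first, then LIMIT

Corrected query:
SELECT * FROM students ORDER BY gpa DESC LIMIT 3

Result:
id | name  | major   | gpa  | credits
---+-------+---------+------+--------
6  | Kate  | History | 3.93 | 29     
1  | Liam  | Physics | 3.55 | 95     
4  | Carol | History | 3.41 | 61     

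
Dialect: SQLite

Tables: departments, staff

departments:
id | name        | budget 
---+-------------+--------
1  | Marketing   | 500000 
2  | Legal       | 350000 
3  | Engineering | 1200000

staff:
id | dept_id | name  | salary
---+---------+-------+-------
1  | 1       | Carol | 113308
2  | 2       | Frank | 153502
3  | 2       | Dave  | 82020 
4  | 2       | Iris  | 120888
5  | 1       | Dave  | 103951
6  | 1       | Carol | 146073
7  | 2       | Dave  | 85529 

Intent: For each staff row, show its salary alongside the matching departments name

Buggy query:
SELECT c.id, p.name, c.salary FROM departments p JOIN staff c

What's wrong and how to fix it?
Bug: Missing join condition: each staff row is matched to all departments rows instead of just its own

Fix: Add ON c.dept_id = p.id to the JOIN

Corrected query:
SELECT c.id, p.name, c.salary FROM departments p JOIN staff c ON c.dept_id = p.id

Result:
id | name      | salary
---+-----------+-------
1  | Marketing | 113308
2  | Legal     | 153502
3  | Legal     | 82020 
4  | Legal     | 120888
5  | Marketing | 103951
6  | Marketing | 146073
7  | Legal     | 85529 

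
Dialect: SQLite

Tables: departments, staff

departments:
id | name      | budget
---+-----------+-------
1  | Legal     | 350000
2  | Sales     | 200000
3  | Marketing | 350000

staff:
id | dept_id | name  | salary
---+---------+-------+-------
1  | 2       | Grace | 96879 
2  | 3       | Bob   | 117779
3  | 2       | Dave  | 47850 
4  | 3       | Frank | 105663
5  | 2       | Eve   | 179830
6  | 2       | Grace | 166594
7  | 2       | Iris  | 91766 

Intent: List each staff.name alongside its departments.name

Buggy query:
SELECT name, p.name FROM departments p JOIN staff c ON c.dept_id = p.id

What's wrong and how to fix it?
Bug: Both tables have a 'name' column; the unqualified reference is ambiguous

Fix: Qualify the column with its table alias (c.name)

Corrected query:
SELECT c.name, p.name FROM departments p JOIN staff c ON c.dept_id = p.id

Result:
name  | name     
------+----------
Grace | Sales    
Bob   | Marketing
Dave  | Sales    
Frank | Marketing
Eve   | Sales    
Grace | Sales    
Iris  | Sales    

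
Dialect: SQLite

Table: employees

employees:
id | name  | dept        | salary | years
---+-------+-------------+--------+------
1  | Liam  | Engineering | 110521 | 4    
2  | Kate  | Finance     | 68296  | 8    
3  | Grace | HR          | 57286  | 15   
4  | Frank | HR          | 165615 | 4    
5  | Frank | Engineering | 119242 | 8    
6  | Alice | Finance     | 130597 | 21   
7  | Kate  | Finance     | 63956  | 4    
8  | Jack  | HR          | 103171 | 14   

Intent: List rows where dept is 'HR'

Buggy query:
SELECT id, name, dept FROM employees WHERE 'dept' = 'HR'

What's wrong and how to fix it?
Bug: Single quotes denote string literals in SQL; the column name is being compared as a constant string

Fix: Reference the column as dept without single quotes

Corrected query:
SELECT id, name, dept FROM employees WHERE dept = 'HR'

Result:
id | name  | dept
---+-------+-----
3  | Grace | HR  
4  | Frank | HR  
8  | Jack  | HR  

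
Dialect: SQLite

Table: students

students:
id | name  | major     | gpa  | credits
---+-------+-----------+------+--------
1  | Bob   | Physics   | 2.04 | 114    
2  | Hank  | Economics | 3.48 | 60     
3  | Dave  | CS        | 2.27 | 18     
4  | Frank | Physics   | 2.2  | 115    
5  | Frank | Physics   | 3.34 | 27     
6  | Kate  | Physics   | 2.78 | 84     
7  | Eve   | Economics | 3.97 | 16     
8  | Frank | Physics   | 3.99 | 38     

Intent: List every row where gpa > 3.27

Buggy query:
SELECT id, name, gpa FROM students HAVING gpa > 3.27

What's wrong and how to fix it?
Bug: HAVING filters the output of aggregation, but this query has no GROUP BY and no aggregate functions, so SQLite rejects it (HAVING clause on a non-aggregate query); the condition here is per row

Fix: Use WHERE for row-level filtering

Corrected query:
SELECT id, name, gpa FROM students WHERE gpa > 3.27

Result:
id | name  | gpa 
---+-------+-----
2  | Hank  | 3.48
5  | Frank | 3.34
7  | Eve   | 3.97
8  | Frank | 3.99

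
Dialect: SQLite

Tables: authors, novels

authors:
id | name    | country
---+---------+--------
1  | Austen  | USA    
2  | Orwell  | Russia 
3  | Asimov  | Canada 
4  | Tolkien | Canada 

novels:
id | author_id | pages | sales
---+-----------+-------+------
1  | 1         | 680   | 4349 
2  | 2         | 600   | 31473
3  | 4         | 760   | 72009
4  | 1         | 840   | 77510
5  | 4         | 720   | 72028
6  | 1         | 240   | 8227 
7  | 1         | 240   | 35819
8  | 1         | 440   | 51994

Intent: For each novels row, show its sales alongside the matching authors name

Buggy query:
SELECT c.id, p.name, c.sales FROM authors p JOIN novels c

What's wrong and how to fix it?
Bug: JOIN with no ON clause produces a cartesian product; every novels row pairs with every authors row

Fix: Specify the join condition linking the foreign key to the parent id

Corrected query:
SELECT c.id, p.name, c.sales FROM authors p JOIN novels c ON c.author_id = p.id

Result:
id | name    | sales
---+---------+------
1  | Austen  | 4349 
2  | Orwell  | 31473
3  | Tolkien | 72009
4  | Austen  | 77510
5  | Tolkien | 72028
6  | Austen  | 8227 
7  | Austen  | 35819
8  | Austen  | 51994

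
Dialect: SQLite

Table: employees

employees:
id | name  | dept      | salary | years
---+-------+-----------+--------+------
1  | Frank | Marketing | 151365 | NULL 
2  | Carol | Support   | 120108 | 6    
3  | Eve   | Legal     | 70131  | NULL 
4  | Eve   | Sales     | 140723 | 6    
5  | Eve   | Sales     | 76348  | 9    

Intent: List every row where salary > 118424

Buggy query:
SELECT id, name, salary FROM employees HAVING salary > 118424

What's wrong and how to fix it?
Bug: This is a non-aggregate query (no GROUP BY, no aggregates), so in SQLite the HAVING clause is invalid here; a row-level condition belongs in WHERE

Fix: Replace HAVING with WHERE since the condition applies to individual rows

Corrected query:
SELECT id, name, salary FROM employees WHERE salary > 118424

Result:
id | name  | salary
---+-------+-------
1  | Frank | 151365
2  | Carol | 120108
4  | Eve   | 140723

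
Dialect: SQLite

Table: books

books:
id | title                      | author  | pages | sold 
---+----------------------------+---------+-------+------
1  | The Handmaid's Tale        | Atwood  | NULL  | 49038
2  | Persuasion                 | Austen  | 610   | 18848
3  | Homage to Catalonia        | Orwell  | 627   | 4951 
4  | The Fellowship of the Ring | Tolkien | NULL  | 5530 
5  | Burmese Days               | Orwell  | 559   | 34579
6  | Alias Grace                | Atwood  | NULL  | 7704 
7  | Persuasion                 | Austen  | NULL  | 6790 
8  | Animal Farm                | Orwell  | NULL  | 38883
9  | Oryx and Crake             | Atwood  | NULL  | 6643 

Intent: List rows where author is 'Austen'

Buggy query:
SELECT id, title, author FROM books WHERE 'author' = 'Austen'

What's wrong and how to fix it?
Bug: 'author' in single quotes is a string literal, not the column; the comparison is literal-vs-literal and never true

Fix: Remove the quotes around the column name (or use double quotes for an identifier)

Corrected query:
SELECT id, title, author FROM books WHERE author = 'Austen'

Result:
id | title      | author
---+------------+-------
2  | Persuasion | Austen
7  | Persuasion | Austen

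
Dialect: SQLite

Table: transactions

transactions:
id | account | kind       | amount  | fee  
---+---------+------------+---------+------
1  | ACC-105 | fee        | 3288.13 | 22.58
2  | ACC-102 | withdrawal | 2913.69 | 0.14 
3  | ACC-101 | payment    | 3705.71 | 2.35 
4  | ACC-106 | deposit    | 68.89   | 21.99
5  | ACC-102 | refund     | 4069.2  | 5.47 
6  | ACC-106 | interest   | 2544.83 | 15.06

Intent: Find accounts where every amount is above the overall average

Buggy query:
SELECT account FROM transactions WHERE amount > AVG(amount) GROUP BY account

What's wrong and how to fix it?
Bug: WHERE evaluates per row before aggregation, so AVG() is unavailable

Fix: Use a subquery for AVG and a HAVING MIN(...) filter so the condition holds for every row in the group

Corrected query:
SELECT account FROM transactions GROUP BY account HAVING MIN(amount) > (SELECT AVG(amount) FROM transactions)

Result:
account
-------
ACC-101
ACC-102
ACC-105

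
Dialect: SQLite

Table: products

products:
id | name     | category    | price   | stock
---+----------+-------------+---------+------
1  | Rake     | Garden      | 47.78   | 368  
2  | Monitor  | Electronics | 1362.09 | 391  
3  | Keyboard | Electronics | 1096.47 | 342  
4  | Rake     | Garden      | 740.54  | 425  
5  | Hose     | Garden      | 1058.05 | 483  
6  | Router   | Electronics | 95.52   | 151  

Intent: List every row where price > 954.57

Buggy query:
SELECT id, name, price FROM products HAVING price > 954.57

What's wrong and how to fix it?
Bug: HAVING filters the output of aggregation, but this query has no GROUP BY and no aggregate functions, so SQLite rejects it (HAVING clause on a non-aggregate query); the condition here is per row

Fix: Use WHERE for row-level filtering

Corrected query:
SELECT id, name, price FROM products WHERE price > 954.57

Result:
id | name     | price  
---+----------+--------
2  | Monitor  | 1362.09
3  | Keyboard | 1096.47
5  | Hose     | 1058.05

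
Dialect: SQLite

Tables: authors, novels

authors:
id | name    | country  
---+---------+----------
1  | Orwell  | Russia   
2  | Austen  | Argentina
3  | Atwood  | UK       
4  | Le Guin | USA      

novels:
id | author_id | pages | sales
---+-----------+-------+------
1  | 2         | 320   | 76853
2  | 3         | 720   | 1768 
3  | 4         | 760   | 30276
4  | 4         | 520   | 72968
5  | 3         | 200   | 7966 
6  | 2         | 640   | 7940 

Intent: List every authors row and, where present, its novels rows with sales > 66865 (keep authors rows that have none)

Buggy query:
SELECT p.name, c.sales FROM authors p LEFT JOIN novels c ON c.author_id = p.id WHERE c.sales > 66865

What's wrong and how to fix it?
Bug: A WHERE condition on the right-hand table after LEFT JOIN drops unmatched parents

Fix: Move the right-table condition into the ON clause so unmatched parents are kept

Corrected query:
SELECT p.name, c.sales FROM authors p LEFT JOIN novels c ON c.author_id = p.id AND c.sales > 66865

Result:
name    | sales
--------+------
Orwell  | NULL 
Austen  | 76853
Atwood  | NULL 
Le Guin | 72968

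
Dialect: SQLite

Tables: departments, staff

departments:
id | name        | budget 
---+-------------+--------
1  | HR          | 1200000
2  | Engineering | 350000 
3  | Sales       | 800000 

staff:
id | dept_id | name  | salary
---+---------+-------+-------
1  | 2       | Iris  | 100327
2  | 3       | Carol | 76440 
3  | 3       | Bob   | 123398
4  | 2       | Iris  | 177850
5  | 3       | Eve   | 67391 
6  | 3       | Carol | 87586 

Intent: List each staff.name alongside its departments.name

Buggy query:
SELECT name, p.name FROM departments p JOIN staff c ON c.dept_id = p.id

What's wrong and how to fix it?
Bug: 'name' exists in both joined tables, so the database can't tell which one is meant

Fix: Qualify the column with its table alias (c.name)

Corrected query:
SELECT c.name, p.name FROM departments p JOIN staff c ON c.dept_id = p.id

Result:
name  | name       
------+------------
Iris  | Engineering
Carol | Sales      
Bob   | Sales      
Iris  | Engineering
Eve   | Sales      
Carol | Sales      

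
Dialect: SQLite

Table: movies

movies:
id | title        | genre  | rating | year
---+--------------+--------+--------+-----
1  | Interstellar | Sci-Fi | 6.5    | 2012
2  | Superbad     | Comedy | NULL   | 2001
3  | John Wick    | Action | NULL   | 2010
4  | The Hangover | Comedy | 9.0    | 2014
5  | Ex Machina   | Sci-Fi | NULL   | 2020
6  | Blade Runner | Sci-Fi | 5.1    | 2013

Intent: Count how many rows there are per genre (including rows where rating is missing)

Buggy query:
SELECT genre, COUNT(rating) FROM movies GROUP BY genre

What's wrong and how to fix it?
Bug: COUNT(rating) skips NULLs, so groups with missing rating are undercounted

Fix: Use COUNT(*) to count all rows regardless of NULL

Corrected query:
SELECT genre, COUNT(*) FROM movies GROUP BY genre

Result:
genre  | COUNT(*)
-------+---------
Action | 1       
Comedy | 2       
Sci-Fi | 3       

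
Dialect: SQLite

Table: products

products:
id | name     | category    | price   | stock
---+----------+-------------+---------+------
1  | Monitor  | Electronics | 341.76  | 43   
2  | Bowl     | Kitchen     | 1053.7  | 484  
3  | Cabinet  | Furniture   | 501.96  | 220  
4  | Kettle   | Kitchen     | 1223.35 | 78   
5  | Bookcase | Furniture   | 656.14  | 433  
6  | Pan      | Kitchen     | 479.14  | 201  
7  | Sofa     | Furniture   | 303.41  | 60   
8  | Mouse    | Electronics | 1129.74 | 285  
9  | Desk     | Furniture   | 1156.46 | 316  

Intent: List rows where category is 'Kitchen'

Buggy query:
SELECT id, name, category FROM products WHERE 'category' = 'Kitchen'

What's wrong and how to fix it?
Bug: 'category' in single quotes is a string literal, not the column; the comparison is literal-vs-literal and never true

Fix: Reference the column as category without single quotes

Corrected query:
SELECT id, name, category FROM products WHERE category = 'Kitchen'

Result:
id | name   | category
---+--------+---------
2  | Bowl   | Kitchen 
4  | Kettle | Kitchen 
6  | Pan    | Kitchen 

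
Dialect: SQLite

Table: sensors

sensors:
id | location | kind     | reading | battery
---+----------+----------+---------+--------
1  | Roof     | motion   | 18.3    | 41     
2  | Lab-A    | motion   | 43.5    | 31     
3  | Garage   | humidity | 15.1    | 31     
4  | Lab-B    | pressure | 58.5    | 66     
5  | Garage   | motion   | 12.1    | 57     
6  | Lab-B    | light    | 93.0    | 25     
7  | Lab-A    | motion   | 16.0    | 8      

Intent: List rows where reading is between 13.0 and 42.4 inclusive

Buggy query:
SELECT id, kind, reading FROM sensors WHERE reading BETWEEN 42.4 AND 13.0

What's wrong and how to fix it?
Bug: The bounds are reversed; BETWEEN a AND b requires a <= b to match anything

Fix: Write BETWEEN 13.0 AND 42.4

Corrected query:
SELECT id, kind, reading FROM sensors WHERE reading BETWEEN 13.0 AND 42.4

Result:
id | kind     | reading
---+----------+--------
1  | motion   | 18.3   
3  | humidity | 15.1   
7  | motion   | 16     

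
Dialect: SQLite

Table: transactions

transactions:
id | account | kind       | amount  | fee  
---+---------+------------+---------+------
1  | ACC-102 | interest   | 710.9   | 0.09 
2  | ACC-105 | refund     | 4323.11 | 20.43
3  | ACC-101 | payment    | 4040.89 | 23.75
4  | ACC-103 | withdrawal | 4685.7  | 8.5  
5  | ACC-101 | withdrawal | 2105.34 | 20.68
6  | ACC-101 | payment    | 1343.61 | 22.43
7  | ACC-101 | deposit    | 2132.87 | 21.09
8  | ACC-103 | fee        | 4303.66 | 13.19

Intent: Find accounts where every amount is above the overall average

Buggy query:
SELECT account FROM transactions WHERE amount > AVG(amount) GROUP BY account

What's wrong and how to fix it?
Bug: AVG() is an aggregate; it can't sit directly in WHERE

Fix: Compute the overall average in a scalar subquery and compare each group's MIN against it in HAVING

Corrected query:
SELECT account FROM transactions GROUP BY account HAVING MIN(amount) > (SELECT AVG(amount) FROM transactions)

Result:
account
-------
ACC-103
ACC-105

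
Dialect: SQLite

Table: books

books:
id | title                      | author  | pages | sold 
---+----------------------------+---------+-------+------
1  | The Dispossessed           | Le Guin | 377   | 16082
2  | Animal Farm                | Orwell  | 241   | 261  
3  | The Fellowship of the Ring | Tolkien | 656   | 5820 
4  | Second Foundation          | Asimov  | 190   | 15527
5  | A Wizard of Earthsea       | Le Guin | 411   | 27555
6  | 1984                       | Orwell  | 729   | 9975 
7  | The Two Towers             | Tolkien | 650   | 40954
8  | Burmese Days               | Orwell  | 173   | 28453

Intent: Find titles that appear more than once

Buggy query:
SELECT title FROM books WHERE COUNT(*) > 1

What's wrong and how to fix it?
Bug: COUNT(*) is an aggregate and cannot be used in WHERE

Fix: GROUP BY title, then filter groups with HAVING COUNT(*) > 1

Corrected query:
SELECT title FROM books GROUP BY title HAVING COUNT(*) > 1

Result:
(no rows)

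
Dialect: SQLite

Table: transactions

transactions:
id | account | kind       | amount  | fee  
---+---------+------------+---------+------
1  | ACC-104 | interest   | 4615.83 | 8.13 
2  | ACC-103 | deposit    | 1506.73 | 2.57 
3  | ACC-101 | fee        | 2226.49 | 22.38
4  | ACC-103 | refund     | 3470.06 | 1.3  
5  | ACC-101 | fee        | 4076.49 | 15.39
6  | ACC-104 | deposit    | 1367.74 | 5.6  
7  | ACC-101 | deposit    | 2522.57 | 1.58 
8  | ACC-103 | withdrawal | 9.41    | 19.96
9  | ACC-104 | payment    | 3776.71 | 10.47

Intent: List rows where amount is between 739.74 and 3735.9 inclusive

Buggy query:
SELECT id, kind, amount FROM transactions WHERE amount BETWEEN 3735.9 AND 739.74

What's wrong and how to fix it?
Bug: The bounds are reversed; BETWEEN a AND b requires a <= b to match anything

Fix: Write BETWEEN 739.74 AND 3735.9

Corrected query:
SELECT id, kind, amount FROM transactions WHERE amount BETWEEN 739.74 AND 3735.9

Result:
id | kind    | amount 
---+---------+--------
2  | deposit | 1506.73
3  | fee     | 2226.49
4  | refund  | 3470.06
6  | deposit | 1367.74
7  | deposit | 2522.57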